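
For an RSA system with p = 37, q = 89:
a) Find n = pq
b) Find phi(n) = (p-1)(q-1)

Step 1: n = p * q = 37 * 89 = 3293.
Step 2: phi(n) = (p-1)(q-1) = 36 * 88 = 3168.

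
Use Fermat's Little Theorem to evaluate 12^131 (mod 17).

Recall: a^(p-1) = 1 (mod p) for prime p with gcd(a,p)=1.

Step 1: Since 17 is prime, by Fermat's Little Theorem: 12^16 = 1 (mod 17).
Step 2: Reduce exponent: 131 mod 16 = 3.
Step 3: So 12^131 = 12^3 (mod 17).
Step 4: 12^3 mod 17 = 11.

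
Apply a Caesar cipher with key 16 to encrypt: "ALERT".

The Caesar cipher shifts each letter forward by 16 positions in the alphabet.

Step 1: For each letter, shift forward by 16 positions (mod 26).
  A (position 0) -> position (0+16) mod 26 = 16 -> Q
  L (position 11) -> position (11+16) mod 26 = 1 -> B
  E (position 4) -> position (4+16) mod 26 = 20 -> U
  R (position 17) -> position (17+16) mod 26 = 7 -> H
  T (position 19) -> position (19+16) mod 26 = 9 -> J
Result: QBUHJ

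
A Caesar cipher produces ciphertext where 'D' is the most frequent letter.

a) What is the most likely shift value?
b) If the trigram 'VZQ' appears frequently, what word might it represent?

Step 1: In English, 'E' is the most frequent letter (12.7%).
Step 2: The most frequent ciphertext letter is 'D' (position 3).
Step 3: Shift = (3 - 4) mod 26 = 25.
Step 4: Decrypt 'VZQ' by shifting back 25:
  V -> W
  Z -> A
  Q -> R
Step 5: 'VZQ' decrypts to 'WAR'.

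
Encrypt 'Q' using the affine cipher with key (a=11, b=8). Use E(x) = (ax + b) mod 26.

Step 1: Convert 'Q' to number: x = 16.
Step 2: E(16) = (11 * 16 + 8) mod 26 = 184 mod 26 = 2.
Step 3: Convert 2 back to letter: C.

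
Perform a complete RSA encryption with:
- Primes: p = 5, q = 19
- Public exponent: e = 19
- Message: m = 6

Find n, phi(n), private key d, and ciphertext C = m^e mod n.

Step 1: n = 5 * 19 = 95.
Step 2: phi(n) = (5-1)(19-1) = 4 * 18 = 72.
Step 3: Find d = 19^(-1) mod 72 = 19.
  Verify: 19 * 19 = 361 = 1 (mod 72).
Step 4: C = 6^19 mod 95 = 6.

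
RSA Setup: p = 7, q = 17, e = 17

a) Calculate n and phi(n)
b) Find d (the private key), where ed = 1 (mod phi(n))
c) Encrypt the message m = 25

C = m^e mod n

Step 1: n = 7 * 17 = 119.
Step 2: phi(n) = (7-1)(17-1) = 6 * 16 = 96.
Step 3: Find d = 17^(-1) mod 96 = 17.
  Verify: 17 * 17 = 289 = 1 (mod 96).
Step 4: C = 25^17 mod 119 = 93.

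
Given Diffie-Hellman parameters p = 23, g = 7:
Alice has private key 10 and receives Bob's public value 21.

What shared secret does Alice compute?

Step 1: s = B^a mod p = 21^10 mod 23.
  21^1 mod 23 = 21
  21^2 mod 23 = (21 * 21) mod 23 = 4
  21^3 mod 23 = (4 * 21) mod 23 = 15
  21^4 mod 23 = (15 * 21) mod 23 = 16
  21^5 mod 23 = (16 * 21) mod 23 = 14
  21^6 mod 23 = (14 * 21) mod 23 = 18
  21^7 mod 23 = (18 * 21) mod 23 = 10
  21^8 mod 23 = (10 * 21) mod 23 = 3
  21^9 mod 23 = (3 * 21) mod 23 = 17
  21^10 mod 23 = (17 * 21) mod 23 = 12
Result: shared secret = 12.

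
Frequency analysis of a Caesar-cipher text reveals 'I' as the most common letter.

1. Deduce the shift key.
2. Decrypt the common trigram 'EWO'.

Step 1: In English, 'E' is the most frequent letter (12.7%).
Step 2: The most frequent ciphertext letter is 'I' (position 8).
Step 3: Shift = (8 - 4) mod 26 = 4.
Step 4: Decrypt 'EWO' by shifting back 4:
  E -> A
  W -> S
  O -> K
Step 5: 'EWO' decrypts to 'ASK'.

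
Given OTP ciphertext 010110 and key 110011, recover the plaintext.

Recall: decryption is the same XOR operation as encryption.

Step 1: XOR ciphertext with key:
  Ciphertext: 010110
  Key:        110011
  XOR:        100101
Step 2: Plaintext = 100101 = 37 in decimal.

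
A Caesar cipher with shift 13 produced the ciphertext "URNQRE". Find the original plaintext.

Step 1: Reverse the shift by subtracting 13 from each letter position.
  U (position 20) -> position (20-13) mod 26 = 7 -> H
  R (position 17) -> position (17-13) mod 26 = 4 -> E
  N (position 13) -> position (13-13) mod 26 = 0 -> A
  Q (position 16) -> position (16-13) mod 26 = 3 -> D
  R (position 17) -> position (17-13) mod 26 = 4 -> E
  E (position 4) -> position (4-13) mod 26 = 17 -> R
Decrypted message: HEADER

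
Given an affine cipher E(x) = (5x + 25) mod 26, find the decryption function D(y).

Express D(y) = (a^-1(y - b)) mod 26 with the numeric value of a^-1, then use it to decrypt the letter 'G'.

Step 1: Find a^-1, the modular inverse of 5 mod 26.
Step 2: We need 5 * a^-1 = 1 (mod 26).
Step 3: 5 * 21 = 105 = 4 * 26 + 1, so a^-1 = 21.
Step 4: D(y) = 21(y - 25) mod 26.
Step 5: Apply to 'G' (y = 6): D(6) = 21 * (6 - 25) mod 26 = 21 * -19 mod 26 = 17 -> 'R'.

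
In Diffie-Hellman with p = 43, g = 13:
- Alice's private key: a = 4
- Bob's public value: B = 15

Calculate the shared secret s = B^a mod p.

Step 1: s = B^a mod p = 15^4 mod 43.
  15^1 mod 43 = 15
  15^2 mod 43 = (15 * 15) mod 43 = 10
  15^3 mod 43 = (10 * 15) mod 43 = 21
  15^4 mod 43 = (21 * 15) mod 43 = 14
Result: shared secret = 14.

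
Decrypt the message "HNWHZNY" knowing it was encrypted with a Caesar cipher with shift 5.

Step 1: Reverse the shift by subtracting 5 from each letter position.
  H (position 7) -> position (7-5) mod 26 = 2 -> C
  N (position 13) -> position (13-5) mod 26 = 8 -> I
  W (position 22) -> position (22-5) mod 26 = 17 -> R
  H (position 7) -> position (7-5) mod 26 = 2 -> C
  Z (position 25) -> position (25-5) mod 26 = 20 -> U
  N (position 13) -> position (13-5) mod 26 = 8 -> I
  Y (position 24) -> position (24-5) mod 26 = 19 -> T
Decrypted message: CIRCUIT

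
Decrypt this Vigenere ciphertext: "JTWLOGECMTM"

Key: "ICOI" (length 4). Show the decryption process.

Step 1: Key 'ICOI' has length 4. Extended key: ICOIICOIICO
Step 2: Decrypt each position:
  J(9) - I(8) = 1 = B
  T(19) - C(2) = 17 = R
  W(22) - O(14) = 8 = I
  L(11) - I(8) = 3 = D
  O(14) - I(8) = 6 = G
  G(6) - C(2) = 4 = E
  E(4) - O(14) = 16 = Q
  C(2) - I(8) = 20 = U
  M(12) - I(8) = 4 = E
  T(19) - C(2) = 17 = R
  M(12) - O(14) = 24 = Y
Plaintext: BRIDGEQUERY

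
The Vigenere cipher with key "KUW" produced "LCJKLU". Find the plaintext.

Step 1: Extend key: KUWKUW
Step 2: Decrypt each letter (c - k) mod 26:
  L(11) - K(10) = (11-10) mod 26 = 1 = B
  C(2) - U(20) = (2-20) mod 26 = 8 = I
  J(9) - W(22) = (9-22) mod 26 = 13 = N
  K(10) - K(10) = (10-10) mod 26 = 0 = A
  L(11) - U(20) = (11-20) mod 26 = 17 = R
  U(20) - W(22) = (20-22) mod 26 = 24 = Y
Plaintext: BINARY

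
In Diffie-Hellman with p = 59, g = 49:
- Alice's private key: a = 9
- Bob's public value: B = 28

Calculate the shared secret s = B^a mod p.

Step 1: s = B^a mod p = 28^9 mod 59.
  28^1 mod 59 = 28
  28^2 mod 59 = (28 * 28) mod 59 = 17
  28^3 mod 59 = (17 * 28) mod 59 = 4
  28^4 mod 59 = (4 * 28) mod 59 = 53
  28^5 mod 59 = (53 * 28) mod 59 = 9
  28^6 mod 59 = (9 * 28) mod 59 = 16
  28^7 mod 59 = (16 * 28) mod 59 = 35
  28^8 mod 59 = (35 * 28) mod 59 = 36
  28^9 mod 59 = (36 * 28) mod 59 = 5
Result: shared secret = 5.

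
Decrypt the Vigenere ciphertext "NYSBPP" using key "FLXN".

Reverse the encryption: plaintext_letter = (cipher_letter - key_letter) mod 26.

Step 1: Extend key: FLXNFL
Step 2: Decrypt each letter (c - k) mod 26:
  N(13) - F(5) = (13-5) mod 26 = 8 = I
  Y(24) - L(11) = (24-11) mod 26 = 13 = N
  S(18) - X(23) = (18-23) mod 26 = 21 = V
  B(1) - N(13) = (1-13) mod 26 = 14 = O
  P(15) - F(5) = (15-5) mod 26 = 10 = K
  P(15) - L(11) = (15-11) mod 26 = 4 = E
Plaintext: INVOKE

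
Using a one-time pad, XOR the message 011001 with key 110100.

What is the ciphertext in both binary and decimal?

Step 1: Write out the XOR operation bit by bit:
  Message: 011001
  Key:     110100
  XOR:     101101
Step 2: Convert to decimal: 101101 = 45.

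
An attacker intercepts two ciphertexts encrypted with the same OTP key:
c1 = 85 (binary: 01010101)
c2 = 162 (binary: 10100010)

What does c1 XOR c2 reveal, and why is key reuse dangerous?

Step 1: c1 XOR c2 = (m1 XOR k) XOR (m2 XOR k).
Step 2: By XOR associativity/commutativity: = m1 XOR m2 XOR k XOR k = m1 XOR m2.
Step 3: 01010101 XOR 10100010 = 11110111 = 247.
Step 4: The key cancels out! An attacker learns m1 XOR m2 = 247, revealing the relationship between plaintexts.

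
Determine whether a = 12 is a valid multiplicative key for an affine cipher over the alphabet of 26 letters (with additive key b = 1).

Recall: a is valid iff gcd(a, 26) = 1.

Step 1: Compute gcd(12, 26).
Step 2: gcd(12, 26) = 2.
Since gcd = 2 != 1, 12 shares a common factor with 26, so it cannot be used.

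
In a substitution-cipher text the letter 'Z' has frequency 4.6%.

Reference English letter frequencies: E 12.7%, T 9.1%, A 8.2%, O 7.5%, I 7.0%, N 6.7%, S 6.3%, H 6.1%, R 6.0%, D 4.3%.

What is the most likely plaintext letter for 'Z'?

Step 1: The observed frequency is 4.6%.
Step 2: Compare with English frequencies:
  E: 12.7% (difference: 8.1%)
  T: 9.1% (difference: 4.5%)
  A: 8.2% (difference: 3.6%)
  O: 7.5% (difference: 2.9%)
  I: 7.0% (difference: 2.4%)
  N: 6.7% (difference: 2.1%)
  S: 6.3% (difference: 1.7%)
  H: 6.1% (difference: 1.5%)
  R: 6.0% (difference: 1.4%)
  D: 4.3% (difference: 0.3%) <-- closest
Step 3: 'Z' most likely represents 'D' (frequency 4.3%).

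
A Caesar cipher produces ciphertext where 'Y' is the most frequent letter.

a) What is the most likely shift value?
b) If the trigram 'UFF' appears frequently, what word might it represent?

Step 1: In English, 'E' is the most frequent letter (12.7%).
Step 2: The most frequent ciphertext letter is 'Y' (position 24).
Step 3: Shift = (24 - 4) mod 26 = 20.
Step 4: Decrypt 'UFF' by shifting back 20:
  U -> A
  F -> L
  F -> L
Step 5: 'UFF' decrypts to 'ALL'.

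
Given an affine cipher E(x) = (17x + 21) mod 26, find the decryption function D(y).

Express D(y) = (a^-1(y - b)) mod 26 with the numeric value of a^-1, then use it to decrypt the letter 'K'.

Step 1: Find a^-1, the modular inverse of 17 mod 26.
Step 2: We need 17 * a^-1 = 1 (mod 26).
Step 3: 17 * 23 = 391 = 15 * 26 + 1, so a^-1 = 23.
Step 4: D(y) = 23(y - 21) mod 26.
Step 5: Apply to 'K' (y = 10): D(10) = 23 * (10 - 21) mod 26 = 23 * -11 mod 26 = 7 -> 'H'.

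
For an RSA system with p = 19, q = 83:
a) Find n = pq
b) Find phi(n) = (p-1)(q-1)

Step 1: n = p * q = 19 * 83 = 1577.
Step 2: phi(n) = (p-1)(q-1) = 18 * 82 = 1476.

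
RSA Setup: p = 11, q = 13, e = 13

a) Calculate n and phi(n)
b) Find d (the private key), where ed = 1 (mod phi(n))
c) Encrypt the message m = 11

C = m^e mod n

Step 1: n = 11 * 13 = 143.
Step 2: phi(n) = (11-1)(13-1) = 10 * 12 = 120.
Step 3: Find d = 13^(-1) mod 120 = 37.
  Verify: 13 * 37 = 481 = 1 (mod 120).
Step 4: C = 11^13 mod 143 = 11.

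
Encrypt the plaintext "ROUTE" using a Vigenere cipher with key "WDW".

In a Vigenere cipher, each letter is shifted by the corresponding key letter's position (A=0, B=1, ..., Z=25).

Step 1: Repeat key to match plaintext length:
  Plaintext: ROUTE
  Key:       WDWWD
Step 2: Encrypt each letter:
  R(17) + W(22) = (17+22) mod 26 = 13 = N
  O(14) + D(3) = (14+3) mod 26 = 17 = R
  U(20) + W(22) = (20+22) mod 26 = 16 = Q
  T(19) + W(22) = (19+22) mod 26 = 15 = P
  E(4) + D(3) = (4+3) mod 26 = 7 = H
Ciphertext: NRQPH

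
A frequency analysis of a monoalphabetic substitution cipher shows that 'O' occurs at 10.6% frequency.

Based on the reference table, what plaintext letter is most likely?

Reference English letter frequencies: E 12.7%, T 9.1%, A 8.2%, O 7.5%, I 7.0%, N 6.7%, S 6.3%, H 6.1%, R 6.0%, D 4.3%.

Step 1: The observed frequency is 10.6%.
Step 2: Compare with English frequencies:
  E: 12.7% (difference: 2.1%)
  T: 9.1% (difference: 1.5%) <-- closest
  A: 8.2% (difference: 2.4%)
  O: 7.5% (difference: 3.1%)
  I: 7.0% (difference: 3.6%)
  N: 6.7% (difference: 3.9%)
  S: 6.3% (difference: 4.3%)
  H: 6.1% (difference: 4.5%)
  R: 6.0% (difference: 4.6%)
  D: 4.3% (difference: 6.3%)
Step 3: 'O' most likely represents 'T' (frequency 9.1%).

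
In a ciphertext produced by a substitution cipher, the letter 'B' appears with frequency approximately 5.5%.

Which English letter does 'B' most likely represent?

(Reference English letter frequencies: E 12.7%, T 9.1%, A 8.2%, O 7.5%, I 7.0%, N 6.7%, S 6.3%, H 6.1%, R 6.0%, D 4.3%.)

Step 1: The observed frequency is 5.5%.
Step 2: Compare with English frequencies:
  E: 12.7% (difference: 7.2%)
  T: 9.1% (difference: 3.6%)
  A: 8.2% (difference: 2.7%)
  O: 7.5% (difference: 2.0%)
  I: 7.0% (difference: 1.5%)
  N: 6.7% (difference: 1.2%)
  S: 6.3% (difference: 0.8%)
  H: 6.1% (difference: 0.6%)
  R: 6.0% (difference: 0.5%) <-- closest
  D: 4.3% (difference: 1.2%)
Step 3: 'B' most likely represents 'R' (frequency 6.0%).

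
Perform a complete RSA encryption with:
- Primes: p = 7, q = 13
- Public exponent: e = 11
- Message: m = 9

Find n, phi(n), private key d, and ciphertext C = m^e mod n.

Step 1: n = 7 * 13 = 91.
Step 2: phi(n) = (7-1)(13-1) = 6 * 12 = 72.
Step 3: Find d = 11^(-1) mod 72 = 59.
  Verify: 11 * 59 = 649 = 1 (mod 72).
Step 4: C = 9^11 mod 91 = 81.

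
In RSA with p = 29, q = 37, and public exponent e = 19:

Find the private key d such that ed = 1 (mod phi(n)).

Step 1: n = 29 * 37 = 1073.
Step 2: phi(n) = 28 * 36 = 1008.
Step 3: Find d such that 19 * d = 1 (mod 1008).
Step 4: d = 19^(-1) mod 1008 = 955.
Verification: 19 * 955 = 18145 = 18 * 1008 + 1.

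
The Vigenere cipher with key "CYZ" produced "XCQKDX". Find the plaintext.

Step 1: Extend key: CYZCYZ
Step 2: Decrypt each letter (c - k) mod 26:
  X(23) - C(2) = (23-2) mod 26 = 21 = V
  C(2) - Y(24) = (2-24) mod 26 = 4 = E
  Q(16) - Z(25) = (16-25) mod 26 = 17 = R
  K(10) - C(2) = (10-2) mod 26 = 8 = I
  D(3) - Y(24) = (3-24) mod 26 = 5 = F
  X(23) - Z(25) = (23-25) mod 26 = 24 = Y
Plaintext: VERIFY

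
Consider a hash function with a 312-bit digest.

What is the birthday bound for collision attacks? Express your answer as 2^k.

Step 1: The birthday paradox gives collision probability ~50% after sqrt(2^n) = 2^(n/2) hashes.
Step 2: For 312-bit output: 2^(312/2) = 2^156.
Step 3: Approximately 2^156 hash computations needed.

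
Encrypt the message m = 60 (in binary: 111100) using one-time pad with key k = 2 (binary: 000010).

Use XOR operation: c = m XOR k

Step 1: Write out the XOR operation bit by bit:
  Message: 111100
  Key:     000010
  XOR:     111110
Step 2: Convert to decimal: 111110 = 62.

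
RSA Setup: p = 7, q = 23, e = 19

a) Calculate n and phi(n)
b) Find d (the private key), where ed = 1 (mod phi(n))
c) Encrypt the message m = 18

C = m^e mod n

Step 1: n = 7 * 23 = 161.
Step 2: phi(n) = (7-1)(23-1) = 6 * 22 = 132.
Step 3: Find d = 19^(-1) mod 132 = 7.
  Verify: 19 * 7 = 133 = 1 (mod 132).
Step 4: C = 18^19 mod 161 = 39.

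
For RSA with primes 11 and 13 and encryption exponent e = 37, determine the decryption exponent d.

Step 1: n = 11 * 13 = 143.
Step 2: phi(n) = 10 * 12 = 120.
Step 3: Find d such that 37 * d = 1 (mod 120).
Step 4: d = 37^(-1) mod 120 = 13.
Verification: 37 * 13 = 481 = 4 * 120 + 1.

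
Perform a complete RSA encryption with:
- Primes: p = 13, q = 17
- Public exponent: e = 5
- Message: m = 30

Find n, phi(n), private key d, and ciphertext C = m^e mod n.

Step 1: n = 13 * 17 = 221.
Step 2: phi(n) = (13-1)(17-1) = 12 * 16 = 192.
Step 3: Find d = 5^(-1) mod 192 = 77.
  Verify: 5 * 77 = 385 = 1 (mod 192).
Step 4: C = 30^5 mod 221 = 166.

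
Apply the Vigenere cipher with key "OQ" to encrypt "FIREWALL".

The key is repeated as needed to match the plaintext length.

Step 1: Repeat key to match plaintext length:
  Plaintext: FIREWALL
  Key:       OQOQOQOQ
Step 2: Encrypt each letter:
  F(5) + O(14) = (5+14) mod 26 = 19 = T
  I(8) + Q(16) = (8+16) mod 26 = 24 = Y
  R(17) + O(14) = (17+14) mod 26 = 5 = F
  E(4) + Q(16) = (4+16) mod 26 = 20 = U
  W(22) + O(14) = (22+14) mod 26 = 10 = K
  A(0) + Q(16) = (0+16) mod 26 = 16 = Q
  L(11) + O(14) = (11+14) mod 26 = 25 = Z
  L(11) + Q(16) = (11+16) mod 26 = 1 = B
Ciphertext: TYFUKQZB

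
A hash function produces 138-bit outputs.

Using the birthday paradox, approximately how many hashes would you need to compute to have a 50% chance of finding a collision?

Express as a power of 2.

Step 1: The birthday paradox gives collision probability ~50% after sqrt(2^n) = 2^(n/2) hashes.
Step 2: For 138-bit output: 2^(138/2) = 2^69.
Step 3: Approximately 2^69 hash computations needed.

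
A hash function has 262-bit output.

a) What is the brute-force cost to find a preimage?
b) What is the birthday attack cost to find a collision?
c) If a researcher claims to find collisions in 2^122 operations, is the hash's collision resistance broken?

Step 1: Preimage resistance requires brute-force of 2^262 operations.
Step 2: Collision resistance (birthday bound) = 2^(262/2) = 2^131.
Step 3: The claimed attack costs 2^122 operations.
Step 4: Since 2^122 < 2^131, the claimed attack beats the generic birthday bound, so collision resistance is broken.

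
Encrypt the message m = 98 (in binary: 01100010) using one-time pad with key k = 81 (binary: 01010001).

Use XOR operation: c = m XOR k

Step 1: Write out the XOR operation bit by bit:
  Message: 01100010
  Key:     01010001
  XOR:     00110011
Step 2: Convert to decimal: 00110011 = 51.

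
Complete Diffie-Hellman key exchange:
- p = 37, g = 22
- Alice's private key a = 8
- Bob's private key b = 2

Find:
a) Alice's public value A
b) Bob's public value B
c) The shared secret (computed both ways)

Step 1: A = g^a mod p = 22^8 mod 37 = 7.
Step 2: B = g^b mod p = 22^2 mod 37 = 3.
Step 3: Alice computes s = B^a mod p = 3^8 mod 37 = 12.
Step 4: Bob computes s = A^b mod p = 7^2 mod 37 = 12.
Both sides agree: shared secret = 12.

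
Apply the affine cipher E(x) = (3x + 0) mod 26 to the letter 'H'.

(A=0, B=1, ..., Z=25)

Step 1: Convert 'H' to number: x = 7.
Step 2: E(7) = (3 * 7 + 0) mod 26 = 21 mod 26 = 21.
Step 3: Convert 21 back to letter: V.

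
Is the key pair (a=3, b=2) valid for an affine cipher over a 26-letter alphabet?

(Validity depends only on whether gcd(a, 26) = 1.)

Step 1: Compute gcd(3, 26).
Step 2: gcd(3, 26) = 1.
Since gcd = 1, 3 is coprime with 26, so it is a valid key.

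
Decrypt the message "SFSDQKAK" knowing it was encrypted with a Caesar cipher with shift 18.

Step 1: Reverse the shift by subtracting 18 from each letter position.
  S (position 18) -> position (18-18) mod 26 = 0 -> A
  F (position 5) -> position (5-18) mod 26 = 13 -> N
  S (position 18) -> position (18-18) mod 26 = 0 -> A
  D (position 3) -> position (3-18) mod 26 = 11 -> L
  Q (position 16) -> position (16-18) mod 26 = 24 -> Y
  K (position 10) -> position (10-18) mod 26 = 18 -> S
  A (position 0) -> position (0-18) mod 26 = 8 -> I
  K (position 10) -> position (10-18) mod 26 = 18 -> S
Decrypted message: ANALYSIS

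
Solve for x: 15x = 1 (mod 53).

Step 1: We need x such that 15 * x = 1 (mod 53).
Step 2: Using the extended Euclidean algorithm or trial:
  15 * 46 = 690 = 13 * 53 + 1.
Step 3: Since 690 mod 53 = 1, the inverse is x = 46.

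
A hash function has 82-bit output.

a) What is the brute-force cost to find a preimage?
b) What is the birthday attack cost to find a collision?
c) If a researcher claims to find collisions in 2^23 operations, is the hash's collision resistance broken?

Step 1: Preimage resistance requires brute-force of 2^82 operations.
Step 2: Collision resistance (birthday bound) = 2^(82/2) = 2^41.
Step 3: The claimed attack costs 2^23 operations.
Step 4: Since 2^23 < 2^41, the claimed attack beats the generic birthday bound, so collision resistance is broken.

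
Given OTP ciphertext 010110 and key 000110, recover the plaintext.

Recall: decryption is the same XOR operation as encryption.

Step 1: XOR ciphertext with key:
  Ciphertext: 010110
  Key:        000110
  XOR:        010000
Step 2: Plaintext = 010000 = 16 in decimal.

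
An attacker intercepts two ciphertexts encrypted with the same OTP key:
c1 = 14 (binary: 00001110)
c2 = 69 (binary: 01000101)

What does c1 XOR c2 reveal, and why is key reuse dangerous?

Step 1: c1 XOR c2 = (m1 XOR k) XOR (m2 XOR k).
Step 2: By XOR associativity/commutativity: = m1 XOR m2 XOR k XOR k = m1 XOR m2.
Step 3: 00001110 XOR 01000101 = 01001011 = 75.
Step 4: The key cancels out! An attacker learns m1 XOR m2 = 75, revealing the relationship between plaintexts.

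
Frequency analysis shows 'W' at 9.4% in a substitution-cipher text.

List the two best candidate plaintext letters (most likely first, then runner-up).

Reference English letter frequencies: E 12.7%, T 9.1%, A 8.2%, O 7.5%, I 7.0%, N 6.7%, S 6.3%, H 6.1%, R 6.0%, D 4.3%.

Step 1: Observed frequency of 'W' is 9.4%.
Step 2: Compute distances to each reference frequency and sort:
  T (9.1%): difference = 0.3% <-- BEST
  A (8.2%): difference = 1.2% <-- RUNNER-UP
  O (7.5%): difference = 1.9%
  I (7.0%): difference = 2.4%
  N (6.7%): difference = 2.7%
Step 3: Most likely is 'T' (9.1%, diff 0.3%); second most likely is 'A' (8.2%, diff 1.2%).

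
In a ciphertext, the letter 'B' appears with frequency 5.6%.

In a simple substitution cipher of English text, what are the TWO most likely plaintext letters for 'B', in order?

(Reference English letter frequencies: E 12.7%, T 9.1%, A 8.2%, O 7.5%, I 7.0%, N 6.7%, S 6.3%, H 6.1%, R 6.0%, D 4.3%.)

Step 1: Observed frequency of 'B' is 5.6%.
Step 2: Compute distances to each reference frequency and sort:
  R (6.0%): difference = 0.4% <-- BEST
  H (6.1%): difference = 0.5% <-- RUNNER-UP
  S (6.3%): difference = 0.7%
  N (6.7%): difference = 1.1%
  D (4.3%): difference = 1.3%
Step 3: Most likely is 'R' (6.0%, diff 0.4%); second most likely is 'H' (6.1%, diff 0.5%).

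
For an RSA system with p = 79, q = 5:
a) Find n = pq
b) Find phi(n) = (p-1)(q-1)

Step 1: n = p * q = 79 * 5 = 395.
Step 2: phi(n) = (p-1)(q-1) = 78 * 4 = 312.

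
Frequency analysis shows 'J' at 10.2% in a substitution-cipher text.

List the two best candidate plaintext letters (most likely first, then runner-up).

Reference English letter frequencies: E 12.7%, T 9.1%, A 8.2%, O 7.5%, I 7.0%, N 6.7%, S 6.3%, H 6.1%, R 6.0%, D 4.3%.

Step 1: Observed frequency of 'J' is 10.2%.
Step 2: Compute distances to each reference frequency and sort:
  T (9.1%): difference = 1.1% <-- BEST
  A (8.2%): difference = 2.0% <-- RUNNER-UP
  E (12.7%): difference = 2.5%
  O (7.5%): difference = 2.7%
  I (7.0%): difference = 3.2%
Step 3: Most likely is 'T' (9.1%, diff 1.1%); second most likely is 'A' (8.2%, diff 2.0%).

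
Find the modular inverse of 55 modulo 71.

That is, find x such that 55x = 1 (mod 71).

Step 1: We need x such that 55 * x = 1 (mod 71).
Step 2: Using the extended Euclidean algorithm or trial:
  55 * 31 = 1705 = 24 * 71 + 1.
Step 3: Since 1705 mod 71 = 1, the inverse is x = 31.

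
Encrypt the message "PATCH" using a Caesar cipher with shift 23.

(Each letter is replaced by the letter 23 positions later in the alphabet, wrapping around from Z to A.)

Step 1: For each letter, shift forward by 23 positions (mod 26).
  P (position 15) -> position (15+23) mod 26 = 12 -> M
  A (position 0) -> position (0+23) mod 26 = 23 -> X
  T (position 19) -> position (19+23) mod 26 = 16 -> Q
  C (position 2) -> position (2+23) mod 26 = 25 -> Z
  H (position 7) -> position (7+23) mod 26 = 4 -> E
Result: MXQZE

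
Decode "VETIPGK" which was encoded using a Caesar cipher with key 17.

Step 1: Reverse the shift by subtracting 17 from each letter position.
  V (position 21) -> position (21-17) mod 26 = 4 -> E
  E (position 4) -> position (4-17) mod 26 = 13 -> N
  T (position 19) -> position (19-17) mod 26 = 2 -> C
  I (position 8) -> position (8-17) mod 26 = 17 -> R
  P (position 15) -> position (15-17) mod 26 = 24 -> Y
  G (position 6) -> position (6-17) mod 26 = 15 -> P
  K (position 10) -> position (10-17) mod 26 = 19 -> T
Decrypted message: ENCRYPT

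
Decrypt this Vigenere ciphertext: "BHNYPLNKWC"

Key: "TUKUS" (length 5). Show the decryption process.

Step 1: Key 'TUKUS' has length 5. Extended key: TUKUSTUKUS
Step 2: Decrypt each position:
  B(1) - T(19) = 8 = I
  H(7) - U(20) = 13 = N
  N(13) - K(10) = 3 = D
  Y(24) - U(20) = 4 = E
  P(15) - S(18) = 23 = X
  L(11) - T(19) = 18 = S
  N(13) - U(20) = 19 = T
  K(10) - K(10) = 0 = A
  W(22) - U(20) = 2 = C
  C(2) - S(18) = 10 = K
Plaintext: INDEXSTACK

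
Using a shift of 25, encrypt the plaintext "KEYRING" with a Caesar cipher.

Step 1: For each letter, shift forward by 25 positions (mod 26).
  K (position 10) -> position (10+25) mod 26 = 9 -> J
  E (position 4) -> position (4+25) mod 26 = 3 -> D
  Y (position 24) -> position (24+25) mod 26 = 23 -> X
  R (position 17) -> position (17+25) mod 26 = 16 -> Q
  I (position 8) -> position (8+25) mod 26 = 7 -> H
  N (position 13) -> position (13+25) mod 26 = 12 -> M
  G (position 6) -> position (6+25) mod 26 = 5 -> F
Result: JDXQHMF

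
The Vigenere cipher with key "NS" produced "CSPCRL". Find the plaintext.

Step 1: Extend key: NSNSNS
Step 2: Decrypt each letter (c - k) mod 26:
  C(2) - N(13) = (2-13) mod 26 = 15 = P
  S(18) - S(18) = (18-18) mod 26 = 0 = A
  P(15) - N(13) = (15-13) mod 26 = 2 = C
  C(2) - S(18) = (2-18) mod 26 = 10 = K
  R(17) - N(13) = (17-13) mod 26 = 4 = E
  L(11) - S(18) = (11-18) mod 26 = 19 = T
Plaintext: PACKET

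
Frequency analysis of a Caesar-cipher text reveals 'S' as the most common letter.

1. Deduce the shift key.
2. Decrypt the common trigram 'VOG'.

Step 1: In English, 'E' is the most frequent letter (12.7%).
Step 2: The most frequent ciphertext letter is 'S' (position 18).
Step 3: Shift = (18 - 4) mod 26 = 14.
Step 4: Decrypt 'VOG' by shifting back 14:
  V -> H
  O -> A
  G -> S
Step 5: 'VOG' decrypts to 'HAS'.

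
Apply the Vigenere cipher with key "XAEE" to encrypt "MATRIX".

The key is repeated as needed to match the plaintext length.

Step 1: Repeat key to match plaintext length:
  Plaintext: MATRIX
  Key:       XAEEXA
Step 2: Encrypt each letter:
  M(12) + X(23) = (12+23) mod 26 = 9 = J
  A(0) + A(0) = (0+0) mod 26 = 0 = A
  T(19) + E(4) = (19+4) mod 26 = 23 = X
  R(17) + E(4) = (17+4) mod 26 = 21 = V
  I(8) + X(23) = (8+23) mod 26 = 5 = F
  X(23) + A(0) = (23+0) mod 26 = 23 = X
Ciphertext: JAXVFX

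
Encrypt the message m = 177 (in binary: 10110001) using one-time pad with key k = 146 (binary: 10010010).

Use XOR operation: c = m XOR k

Step 1: Write out the XOR operation bit by bit:
  Message: 10110001
  Key:     10010010
  XOR:     00100011
Step 2: Convert to decimal: 00100011 = 35.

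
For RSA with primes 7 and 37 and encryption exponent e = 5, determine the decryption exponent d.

Step 1: n = 7 * 37 = 259.
Step 2: phi(n) = 6 * 36 = 216.
Step 3: Find d such that 5 * d = 1 (mod 216).
Step 4: d = 5^(-1) mod 216 = 173.
Verification: 5 * 173 = 865 = 4 * 216 + 1.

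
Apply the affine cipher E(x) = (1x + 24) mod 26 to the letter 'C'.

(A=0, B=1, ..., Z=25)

Step 1: Convert 'C' to number: x = 2.
Step 2: E(2) = (1 * 2 + 24) mod 26 = 26 mod 26 = 0.
Step 3: Convert 0 back to letter: A.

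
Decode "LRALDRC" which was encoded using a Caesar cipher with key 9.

Step 1: Reverse the shift by subtracting 9 from each letter position.
  L (position 11) -> position (11-9) mod 26 = 2 -> C
  R (position 17) -> position (17-9) mod 26 = 8 -> I
  A (position 0) -> position (0-9) mod 26 = 17 -> R
  L (position 11) -> position (11-9) mod 26 = 2 -> C
  D (position 3) -> position (3-9) mod 26 = 20 -> U
  R (position 17) -> position (17-9) mod 26 = 8 -> I
  C (position 2) -> position (2-9) mod 26 = 19 -> T
Decrypted message: CIRCUIT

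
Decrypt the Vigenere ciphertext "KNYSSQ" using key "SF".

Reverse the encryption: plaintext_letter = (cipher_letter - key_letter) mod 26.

Step 1: Extend key: SFSFSF
Step 2: Decrypt each letter (c - k) mod 26:
  K(10) - S(18) = (10-18) mod 26 = 18 = S
  N(13) - F(5) = (13-5) mod 26 = 8 = I
  Y(24) - S(18) = (24-18) mod 26 = 6 = G
  S(18) - F(5) = (18-5) mod 26 = 13 = N
  S(18) - S(18) = (18-18) mod 26 = 0 = A
  Q(16) - F(5) = (16-5) mod 26 = 11 = L
Plaintext: SIGNAL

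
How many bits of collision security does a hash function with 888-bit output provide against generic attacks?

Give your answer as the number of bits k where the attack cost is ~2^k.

Step 1: The hash has a 888-bit output.
Step 2: Collision resistance means it should be infeasible to find any x != y with h(x) = h(y).
By the birthday bound, a generic collision search succeeds after about sqrt(2^888) = 2^(888/2) = 2^444 evaluations.
Step 3: Security level = 444 bits.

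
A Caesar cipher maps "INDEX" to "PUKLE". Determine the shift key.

Step 1: Compare first letters: I (position 8) -> P (position 15).
Step 2: Shift = (15 - 8) mod 26 = 7.
The shift value is 7.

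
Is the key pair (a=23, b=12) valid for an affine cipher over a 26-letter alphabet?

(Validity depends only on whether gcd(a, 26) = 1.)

Step 1: Compute gcd(23, 26).
Step 2: gcd(23, 26) = 1.
Since gcd = 1, 23 is coprime with 26, so it is a valid key.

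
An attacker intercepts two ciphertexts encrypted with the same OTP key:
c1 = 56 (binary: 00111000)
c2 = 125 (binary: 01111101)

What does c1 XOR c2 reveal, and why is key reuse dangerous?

Step 1: c1 XOR c2 = (m1 XOR k) XOR (m2 XOR k).
Step 2: By XOR associativity/commutativity: = m1 XOR m2 XOR k XOR k = m1 XOR m2.
Step 3: 00111000 XOR 01111101 = 01000101 = 69.
Step 4: The key cancels out! An attacker learns m1 XOR m2 = 69, revealing the relationship between plaintexts.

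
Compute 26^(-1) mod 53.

Step 1: We need x such that 26 * x = 1 (mod 53).
Step 2: Using the extended Euclidean algorithm or trial:
  26 * 51 = 1326 = 25 * 53 + 1.
Step 3: Since 1326 mod 53 = 1, the inverse is x = 51.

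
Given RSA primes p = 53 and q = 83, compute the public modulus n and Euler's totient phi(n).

Step 1: n = p * q = 53 * 83 = 4399.
Step 2: phi(n) = (p-1)(q-1) = 52 * 82 = 4264.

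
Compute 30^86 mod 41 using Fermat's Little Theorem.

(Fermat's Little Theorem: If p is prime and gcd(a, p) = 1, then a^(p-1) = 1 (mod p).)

Step 1: Since 41 is prime, by Fermat's Little Theorem: 30^40 = 1 (mod 41).
Step 2: Reduce exponent: 86 mod 40 = 6.
Step 3: So 30^86 = 30^6 (mod 41).
Step 4: 30^6 mod 41 = 33.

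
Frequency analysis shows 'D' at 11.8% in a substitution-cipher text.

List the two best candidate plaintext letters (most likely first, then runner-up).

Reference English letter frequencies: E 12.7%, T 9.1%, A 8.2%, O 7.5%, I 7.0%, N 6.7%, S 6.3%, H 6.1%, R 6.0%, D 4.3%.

Step 1: Observed frequency of 'D' is 11.8%.
Step 2: Compute distances to each reference frequency and sort:
  E (12.7%): difference = 0.9% <-- BEST
  T (9.1%): difference = 2.7% <-- RUNNER-UP
  A (8.2%): difference = 3.6%
  O (7.5%): difference = 4.3%
  I (7.0%): difference = 4.8%
Step 3: Most likely is 'E' (12.7%, diff 0.9%); second most likely is 'T' (9.1%, diff 2.7%).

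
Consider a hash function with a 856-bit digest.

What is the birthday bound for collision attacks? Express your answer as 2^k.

Step 1: The birthday paradox gives collision probability ~50% after sqrt(2^n) = 2^(n/2) hashes.
Step 2: For 856-bit output: 2^(856/2) = 2^428.
Step 3: Approximately 2^428 hash computations needed.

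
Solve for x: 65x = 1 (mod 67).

Step 1: We need x such that 65 * x = 1 (mod 67).
Step 2: Using the extended Euclidean algorithm or trial:
  65 * 33 = 2145 = 32 * 67 + 1.
Step 3: Since 2145 mod 67 = 1, the inverse is x = 33.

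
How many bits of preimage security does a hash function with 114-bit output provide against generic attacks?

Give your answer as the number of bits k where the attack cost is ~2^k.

Step 1: The hash has a 114-bit output.
Step 2: Preimage resistance means: given a digest h(x), it should be infeasible to find any input that hashes to it.
With a 114-bit output there are 2^114 possible digests, so a generic brute-force preimage search costs about 2^114 evaluations.
Step 3: Security level = 114 bits.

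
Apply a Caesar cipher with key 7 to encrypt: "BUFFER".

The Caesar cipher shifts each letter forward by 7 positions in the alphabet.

Step 1: For each letter, shift forward by 7 positions (mod 26).
  B (position 1) -> position (1+7) mod 26 = 8 -> I
  U (position 20) -> position (20+7) mod 26 = 1 -> B
  F (position 5) -> position (5+7) mod 26 = 12 -> M
  F (position 5) -> position (5+7) mod 26 = 12 -> M
  E (position 4) -> position (4+7) mod 26 = 11 -> L
  R (position 17) -> position (17+7) mod 26 = 24 -> Y
Result: IBMMLY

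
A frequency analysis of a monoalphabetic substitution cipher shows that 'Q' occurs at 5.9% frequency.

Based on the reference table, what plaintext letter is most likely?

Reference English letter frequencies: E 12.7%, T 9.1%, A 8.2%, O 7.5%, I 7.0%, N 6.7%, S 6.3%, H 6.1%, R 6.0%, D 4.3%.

Step 1: The observed frequency is 5.9%.
Step 2: Compare with English frequencies:
  E: 12.7% (difference: 6.8%)
  T: 9.1% (difference: 3.2%)
  A: 8.2% (difference: 2.3%)
  O: 7.5% (difference: 1.6%)
  I: 7.0% (difference: 1.1%)
  N: 6.7% (difference: 0.8%)
  S: 6.3% (difference: 0.4%)
  H: 6.1% (difference: 0.2%)
  R: 6.0% (difference: 0.1%) <-- closest
  D: 4.3% (difference: 1.6%)
Step 3: 'Q' most likely represents 'R' (frequency 6.0%).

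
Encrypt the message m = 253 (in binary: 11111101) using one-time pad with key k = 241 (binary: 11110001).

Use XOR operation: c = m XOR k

Step 1: Write out the XOR operation bit by bit:
  Message: 11111101
  Key:     11110001
  XOR:     00001100
Step 2: Convert to decimal: 00001100 = 12.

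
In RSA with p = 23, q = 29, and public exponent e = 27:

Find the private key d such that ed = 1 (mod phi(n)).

Step 1: n = 23 * 29 = 667.
Step 2: phi(n) = 22 * 28 = 616.
Step 3: Find d such that 27 * d = 1 (mod 616).
Step 4: d = 27^(-1) mod 616 = 251.
Verification: 27 * 251 = 6777 = 11 * 616 + 1.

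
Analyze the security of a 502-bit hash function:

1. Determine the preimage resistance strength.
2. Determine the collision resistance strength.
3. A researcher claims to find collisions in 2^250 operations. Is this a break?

Step 1: Preimage resistance requires brute-force of 2^502 operations.
Step 2: Collision resistance (birthday bound) = 2^(502/2) = 2^251.
Step 3: The claimed attack costs 2^250 operations.
Step 4: Since 2^250 < 2^251, the claimed attack beats the generic birthday bound, so collision resistance is broken.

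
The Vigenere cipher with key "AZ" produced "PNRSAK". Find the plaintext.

Step 1: Extend key: AZAZAZ
Step 2: Decrypt each letter (c - k) mod 26:
  P(15) - A(0) = (15-0) mod 26 = 15 = P
  N(13) - Z(25) = (13-25) mod 26 = 14 = O
  R(17) - A(0) = (17-0) mod 26 = 17 = R
  S(18) - Z(25) = (18-25) mod 26 = 19 = T
  A(0) - A(0) = (0-0) mod 26 = 0 = A
  K(10) - Z(25) = (10-25) mod 26 = 11 = L
Plaintext: PORTAL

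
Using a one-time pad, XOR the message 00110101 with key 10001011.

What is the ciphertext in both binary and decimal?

Step 1: Write out the XOR operation bit by bit:
  Message: 00110101
  Key:     10001011
  XOR:     10111110
Step 2: Convert to decimal: 10111110 = 190.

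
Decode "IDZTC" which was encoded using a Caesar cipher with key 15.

Step 1: Reverse the shift by subtracting 15 from each letter position.
  I (position 8) -> position (8-15) mod 26 = 19 -> T
  D (position 3) -> position (3-15) mod 26 = 14 -> O
  Z (position 25) -> position (25-15) mod 26 = 10 -> K
  T (position 19) -> position (19-15) mod 26 = 4 -> E
  C (position 2) -> position (2-15) mod 26 = 13 -> N
Decrypted message: TOKEN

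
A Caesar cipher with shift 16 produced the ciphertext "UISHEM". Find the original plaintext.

Step 1: Reverse the shift by subtracting 16 from each letter position.
  U (position 20) -> position (20-16) mod 26 = 4 -> E
  I (position 8) -> position (8-16) mod 26 = 18 -> S
  S (position 18) -> position (18-16) mod 26 = 2 -> C
  H (position 7) -> position (7-16) mod 26 = 17 -> R
  E (position 4) -> position (4-16) mod 26 = 14 -> O
  M (position 12) -> position (12-16) mod 26 = 22 -> W
Decrypted message: ESCROW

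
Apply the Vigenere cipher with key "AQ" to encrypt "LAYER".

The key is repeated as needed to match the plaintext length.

Step 1: Repeat key to match plaintext length:
  Plaintext: LAYER
  Key:       AQAQA
Step 2: Encrypt each letter:
  L(11) + A(0) = (11+0) mod 26 = 11 = L
  A(0) + Q(16) = (0+16) mod 26 = 16 = Q
  Y(24) + A(0) = (24+0) mod 26 = 24 = Y
  E(4) + Q(16) = (4+16) mod 26 = 20 = U
  R(17) + A(0) = (17+0) mod 26 = 17 = R
Ciphertext: LQYUR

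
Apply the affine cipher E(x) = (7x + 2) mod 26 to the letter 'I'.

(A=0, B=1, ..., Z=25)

Step 1: Convert 'I' to number: x = 8.
Step 2: E(8) = (7 * 8 + 2) mod 26 = 58 mod 26 = 6.
Step 3: Convert 6 back to letter: G.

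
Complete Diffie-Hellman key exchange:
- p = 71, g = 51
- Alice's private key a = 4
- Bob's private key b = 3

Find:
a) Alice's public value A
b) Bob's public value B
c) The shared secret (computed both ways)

Step 1: A = g^a mod p = 51^4 mod 71 = 37.
Step 2: B = g^b mod p = 51^3 mod 71 = 23.
Step 3: Alice computes s = B^a mod p = 23^4 mod 71 = 30.
Step 4: Bob computes s = A^b mod p = 37^3 mod 71 = 30.
Both sides agree: shared secret = 30.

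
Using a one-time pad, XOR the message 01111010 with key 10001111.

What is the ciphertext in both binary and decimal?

Step 1: Write out the XOR operation bit by bit:
  Message: 01111010
  Key:     10001111
  XOR:     11110101
Step 2: Convert to decimal: 11110101 = 245.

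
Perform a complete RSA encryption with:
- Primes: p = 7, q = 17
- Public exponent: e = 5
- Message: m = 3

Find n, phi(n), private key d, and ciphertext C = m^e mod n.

Step 1: n = 7 * 17 = 119.
Step 2: phi(n) = (7-1)(17-1) = 6 * 16 = 96.
Step 3: Find d = 5^(-1) mod 96 = 77.
  Verify: 5 * 77 = 385 = 1 (mod 96).
Step 4: C = 3^5 mod 119 = 5.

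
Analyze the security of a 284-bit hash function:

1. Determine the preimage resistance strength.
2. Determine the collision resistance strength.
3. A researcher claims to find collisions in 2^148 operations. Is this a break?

Step 1: Preimage resistance requires brute-force of 2^284 operations.
Step 2: Collision resistance (birthday bound) = 2^(284/2) = 2^142.
Step 3: The claimed attack costs 2^148 operations.
Step 4: Since 2^148 >= 2^142, the claimed attack is no faster than the generic birthday attack, so this does not break collision resistance.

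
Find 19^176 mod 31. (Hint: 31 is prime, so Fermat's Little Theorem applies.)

Step 1: Since 31 is prime, by Fermat's Little Theorem: 19^30 = 1 (mod 31).
Step 2: Reduce exponent: 176 mod 30 = 26.
Step 3: So 19^176 = 19^26 (mod 31).
Step 4: 19^26 mod 31 = 10.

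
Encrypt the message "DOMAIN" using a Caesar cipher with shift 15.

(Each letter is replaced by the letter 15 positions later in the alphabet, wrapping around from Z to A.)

Step 1: For each letter, shift forward by 15 positions (mod 26).
  D (position 3) -> position (3+15) mod 26 = 18 -> S
  O (position 14) -> position (14+15) mod 26 = 3 -> D
  M (position 12) -> position (12+15) mod 26 = 1 -> B
  A (position 0) -> position (0+15) mod 26 = 15 -> P
  I (position 8) -> position (8+15) mod 26 = 23 -> X
  N (position 13) -> position (13+15) mod 26 = 2 -> C
Result: SDBPXC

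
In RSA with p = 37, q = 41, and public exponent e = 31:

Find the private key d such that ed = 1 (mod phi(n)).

Step 1: n = 37 * 41 = 1517.
Step 2: phi(n) = 36 * 40 = 1440.
Step 3: Find d such that 31 * d = 1 (mod 1440).
Step 4: d = 31^(-1) mod 1440 = 511.
Verification: 31 * 511 = 15841 = 11 * 1440 + 1.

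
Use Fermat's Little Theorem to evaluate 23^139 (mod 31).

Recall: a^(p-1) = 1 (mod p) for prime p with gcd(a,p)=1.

Step 1: Since 31 is prime, by Fermat's Little Theorem: 23^30 = 1 (mod 31).
Step 2: Reduce exponent: 139 mod 30 = 19.
Step 3: So 23^139 = 23^19 (mod 31).
Step 4: 23^19 mod 31 = 27.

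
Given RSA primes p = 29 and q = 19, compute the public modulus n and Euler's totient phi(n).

Step 1: n = p * q = 29 * 19 = 551.
Step 2: phi(n) = (p-1)(q-1) = 28 * 18 = 504.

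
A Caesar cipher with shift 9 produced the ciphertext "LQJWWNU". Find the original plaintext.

Step 1: Reverse the shift by subtracting 9 from each letter position.
  L (position 11) -> position (11-9) mod 26 = 2 -> C
  Q (position 16) -> position (16-9) mod 26 = 7 -> H
  J (position 9) -> position (9-9) mod 26 = 0 -> A
  W (position 22) -> position (22-9) mod 26 = 13 -> N
  W (position 22) -> position (22-9) mod 26 = 13 -> N
  N (position 13) -> position (13-9) mod 26 = 4 -> E
  U (position 20) -> position (20-9) mod 26 = 11 -> L
Decrypted message: CHANNEL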